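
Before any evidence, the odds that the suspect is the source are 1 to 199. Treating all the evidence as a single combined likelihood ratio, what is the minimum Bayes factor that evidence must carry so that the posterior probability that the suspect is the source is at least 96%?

4776

Prior odds = 1/199.
Target odds = 0.96/0.04 = 24.
Required Bayes factor = 24 ÷ (1/199) = 4776.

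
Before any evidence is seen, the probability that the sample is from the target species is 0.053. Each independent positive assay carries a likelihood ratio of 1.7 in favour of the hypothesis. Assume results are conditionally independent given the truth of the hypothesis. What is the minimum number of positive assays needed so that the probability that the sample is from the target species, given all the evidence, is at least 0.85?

9

Prior odds = 0.053/0.947 = 53/947.
Likelihood ratio per positive assay = 1.7.
Target odds: 0.85 ÷ 0.15 = 17/3.
Need (53/947) × 1.7ⁿ ≥ 17/3, i.e. 1.7ⁿ ≥ 16099/159.
1.7⁸ ≈69.7576 falls short of 16099/159 but 1.7⁹ ≈118.588 reaches it, so n = 9.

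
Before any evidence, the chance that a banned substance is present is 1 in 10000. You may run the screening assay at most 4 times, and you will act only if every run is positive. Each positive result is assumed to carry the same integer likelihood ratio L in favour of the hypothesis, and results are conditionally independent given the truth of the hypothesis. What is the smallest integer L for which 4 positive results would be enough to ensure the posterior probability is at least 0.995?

38

Prior odds = 0.0001/0.9999 = 1/9999.
Target odds = 0.995/0.005 = 199.
Need L⁴ ≥ 199 ÷ (1/9999) = 1989801.
37⁴ = 1874161 < 1989801 ≤ 2085136 = 38⁴, so L = 38.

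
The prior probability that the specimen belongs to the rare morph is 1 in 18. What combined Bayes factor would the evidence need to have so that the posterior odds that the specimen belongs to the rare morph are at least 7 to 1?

119

Prior odds = (1/18)/(17/18) = 1/17.
Target odds = 7.
Required Bayes factor = 7 ÷ (1/17) = 119.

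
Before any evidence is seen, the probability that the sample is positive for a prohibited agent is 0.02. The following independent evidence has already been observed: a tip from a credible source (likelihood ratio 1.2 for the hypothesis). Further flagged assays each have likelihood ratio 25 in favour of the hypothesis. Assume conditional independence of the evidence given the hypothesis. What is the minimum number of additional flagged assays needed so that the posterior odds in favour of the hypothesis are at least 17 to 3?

Prior odds = 0.02/0.98 = 1/49.
Bayes factor of the evidence already in hand = 1.2.
Odds after that evidence = (1/49) × 1.2 = 6/245.
Target odds = 17/3.
Need 25ⁿ ≥ 17/3 ÷ (6/245) = 4165/18.
25¹ = 25 falls short of 4165/18 but 25² = 625 reaches it, so n = 2.

2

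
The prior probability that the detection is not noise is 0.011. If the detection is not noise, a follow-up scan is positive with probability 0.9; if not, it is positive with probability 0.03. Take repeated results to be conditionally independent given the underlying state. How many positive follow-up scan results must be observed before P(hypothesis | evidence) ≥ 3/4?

2

Prior odds: 0.011 ÷ 0.989 = 11/989.
Likelihood ratio of a positive = 0.9/0.03 = 30.
Target posterior odds = 0.75/0.25 = 3.
Require 30ⁿ ≥ 3 ÷ (11/989) = 2967/11.
30¹ = 30 falls short of 2967/11 but 30² = 900 reaches it, so n = 2.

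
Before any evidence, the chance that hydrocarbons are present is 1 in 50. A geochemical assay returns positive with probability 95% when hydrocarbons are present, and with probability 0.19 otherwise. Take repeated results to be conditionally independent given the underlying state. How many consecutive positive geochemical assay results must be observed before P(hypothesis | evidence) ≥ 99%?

Prior odds: 0.02 ÷ 0.98 = 1/49.
Likelihood ratio of a positive result = 0.95/0.19 = 5.
Target odds: 0.99 ÷ 0.01 = 99.
Need (1/49) × 5ⁿ ≥ 99, i.e. 5ⁿ ≥ 4851.
5⁵ = 3125 falls short of 4851 but 5⁶ = 15625 reaches it, so n = 6.

6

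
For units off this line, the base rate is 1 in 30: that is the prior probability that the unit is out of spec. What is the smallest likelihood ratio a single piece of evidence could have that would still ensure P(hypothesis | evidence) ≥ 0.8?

116

Prior odds = (1/30)/(29/30) = 1/29.
Target odds = 0.8/0.2 = 4.
Required Bayes factor = 4 ÷ (1/29) = 116.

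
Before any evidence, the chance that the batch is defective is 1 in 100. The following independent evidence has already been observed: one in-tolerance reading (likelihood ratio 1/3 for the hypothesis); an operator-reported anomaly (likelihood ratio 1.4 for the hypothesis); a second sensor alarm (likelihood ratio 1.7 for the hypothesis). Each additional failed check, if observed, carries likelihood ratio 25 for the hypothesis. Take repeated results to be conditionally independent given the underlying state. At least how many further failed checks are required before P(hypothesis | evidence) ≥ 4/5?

2

Prior odds = 0.01/0.99 = 1/99.
Combined Bayes factor of the evidence already in hand = (1/3) × 1.4 × 1.7 = 119/150.
Odds after that evidence = (1/99) × 119/150 = 119/14850.
Target odds = 0.8/0.2 = 4.
Need 25ⁿ ≥ 4 ÷ (119/14850) = 59400/119.
25¹ = 25 falls short of 59400/119 but 25² = 625 reaches it, so n = 2.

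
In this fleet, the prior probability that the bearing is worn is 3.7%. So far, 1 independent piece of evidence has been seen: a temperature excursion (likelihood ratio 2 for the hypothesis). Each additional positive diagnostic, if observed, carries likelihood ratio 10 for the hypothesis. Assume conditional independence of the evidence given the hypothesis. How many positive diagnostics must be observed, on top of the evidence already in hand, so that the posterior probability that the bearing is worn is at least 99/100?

Prior odds = 0.037/0.963 = 37/963.
Bayes factor of the evidence already in hand = 2.
Odds after that evidence = (37/963) × 2 = 74/963.
Target odds = 0.99/0.01 = 99.
Need 10ⁿ ≥ 99 ÷ (74/963) = 95337/74.
10³ = 1000 falls short of 95337/74 but 10⁴ = 10000 reaches it, so n = 4.

4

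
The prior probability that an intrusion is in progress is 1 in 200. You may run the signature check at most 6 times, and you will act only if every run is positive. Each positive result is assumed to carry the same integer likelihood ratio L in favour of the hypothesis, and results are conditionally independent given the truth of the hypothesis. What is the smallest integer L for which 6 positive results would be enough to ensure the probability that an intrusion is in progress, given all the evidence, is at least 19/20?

Prior odds = 0.005/0.995 = 1/199.
Target odds = 0.95/0.05 = 19.
Need L⁶ ≥ 19 ÷ (1/199) = 3781.
3⁶ = 729 < 3781 ≤ 4096 = 4⁶, so L = 4.

4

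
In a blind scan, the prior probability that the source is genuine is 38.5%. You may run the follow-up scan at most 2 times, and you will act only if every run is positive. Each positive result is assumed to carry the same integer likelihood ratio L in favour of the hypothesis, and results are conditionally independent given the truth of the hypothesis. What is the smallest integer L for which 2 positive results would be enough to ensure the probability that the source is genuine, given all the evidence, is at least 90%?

Prior odds = 0.385/0.615 = 77/123.
Target odds = 0.9/0.1 = 9.
Need L² ≥ 9 ÷ (77/123) = 1107/77.
3² = 9 < 1107/77 ≤ 16 = 4², so L = 4.

4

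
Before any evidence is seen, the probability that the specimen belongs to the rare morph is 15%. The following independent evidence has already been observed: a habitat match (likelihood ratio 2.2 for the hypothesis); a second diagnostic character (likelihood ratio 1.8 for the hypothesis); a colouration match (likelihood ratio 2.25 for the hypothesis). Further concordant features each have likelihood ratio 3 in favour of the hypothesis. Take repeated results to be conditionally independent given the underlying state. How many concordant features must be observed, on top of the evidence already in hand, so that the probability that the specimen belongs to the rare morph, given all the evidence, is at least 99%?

Prior odds = 0.15/0.85 = 3/17.
Combined Bayes factor of the evidence already in hand = 2.2 × 1.8 × 2.25 = 8.91.
Odds after that evidence = (3/17) × 8.91 = 2673/1700.
Target odds = 0.99/0.01 = 99.
Need 3ⁿ ≥ 99 ÷ (2673/1700) = 1700/27.
3³ = 27 falls short of 1700/27 but 3⁴ = 81 reaches it, so n = 4.

4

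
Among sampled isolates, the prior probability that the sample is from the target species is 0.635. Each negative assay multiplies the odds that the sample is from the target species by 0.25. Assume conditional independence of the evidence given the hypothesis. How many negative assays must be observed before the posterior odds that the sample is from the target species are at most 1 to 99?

4

Prior odds: 0.635 ÷ 0.365 = 127/73.
Likelihood ratio per negative assay = 0.25.
Target odds = 1/99.
Require 0.25ⁿ ≤ 1/99 ÷ (127/73) = 73/12573.
0.25³ = 0.015625 is still above 73/12573 but 0.25⁴ = 0.00390625 is at or below it, so n = 4.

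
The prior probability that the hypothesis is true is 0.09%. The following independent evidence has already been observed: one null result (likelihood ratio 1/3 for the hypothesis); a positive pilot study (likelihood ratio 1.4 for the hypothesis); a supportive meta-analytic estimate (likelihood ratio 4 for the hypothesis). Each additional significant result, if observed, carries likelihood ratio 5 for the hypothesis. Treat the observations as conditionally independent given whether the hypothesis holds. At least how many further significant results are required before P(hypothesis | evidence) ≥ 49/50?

7

Prior odds = 0.0009/0.9991 = 9/9991.
Combined Bayes factor of the evidence already in hand = (1/3) × 1.4 × 4 = 28/15.
Odds after that evidence = (9/9991) × 28/15 = 84/49955.
Target odds = 0.98/0.02 = 49.
Need 5ⁿ ≥ 49 ÷ (84/49955) = 349685/12.
5⁶ = 15625 falls short of 349685/12 but 5⁷ = 78125 reaches it, so n = 7.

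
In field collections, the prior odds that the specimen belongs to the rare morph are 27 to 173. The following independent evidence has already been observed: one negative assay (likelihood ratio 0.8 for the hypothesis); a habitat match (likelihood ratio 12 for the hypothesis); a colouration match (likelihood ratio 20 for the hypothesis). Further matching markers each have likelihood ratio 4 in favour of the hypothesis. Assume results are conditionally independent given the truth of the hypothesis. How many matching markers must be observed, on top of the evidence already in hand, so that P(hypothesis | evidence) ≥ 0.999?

3

Prior odds = 27/173.
Combined Bayes factor of the evidence already in hand = 0.8 × 12 × 20 = 192.
Odds after that evidence = (27/173) × 192 = 5184/173.
Target odds = 0.999/0.001 = 999.
Need 4ⁿ ≥ 999 ÷ (5184/173) = 6401/192.
4² = 16 falls short of 6401/192 but 4³ = 64 reaches it, so n = 3.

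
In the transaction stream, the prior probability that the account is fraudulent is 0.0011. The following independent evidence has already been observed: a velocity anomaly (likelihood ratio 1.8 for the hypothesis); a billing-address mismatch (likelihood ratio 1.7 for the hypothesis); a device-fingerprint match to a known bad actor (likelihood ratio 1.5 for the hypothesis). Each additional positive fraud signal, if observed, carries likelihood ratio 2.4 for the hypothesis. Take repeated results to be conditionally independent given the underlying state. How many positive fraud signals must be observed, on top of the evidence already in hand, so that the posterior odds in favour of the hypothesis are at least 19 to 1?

Prior odds = 0.0011/0.9989 = 11/9989.
Combined Bayes factor of the evidence already in hand = 1.8 × 1.7 × 1.5 = 4.59.
Odds after that evidence = (11/9989) × 4.59 = 5049/998900.
Target odds = 19.
Need 2.4ⁿ ≥ 19 ÷ (5049/998900) = 18979100/5049.
2.4⁹ ≈2641.81 falls short of 18979100/5049 but 2.4¹⁰ ≈6340.34 reaches it, so n = 10.

10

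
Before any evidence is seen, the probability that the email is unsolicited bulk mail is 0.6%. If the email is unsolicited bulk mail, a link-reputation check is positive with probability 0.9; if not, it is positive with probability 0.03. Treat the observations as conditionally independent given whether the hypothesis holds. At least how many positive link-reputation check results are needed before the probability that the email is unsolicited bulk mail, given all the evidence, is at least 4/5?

2

Prior odds: 0.006 ÷ 0.994 = 3/497.
Likelihood ratio of a positive = 0.9/0.03 = 30.
Target odds: 0.8 ÷ 0.2 = 4.
Require 30ⁿ ≥ 4 ÷ (3/497) = 1988/3.
30¹ = 30 falls short of 1988/3 but 30² = 900 reaches it, so n = 2.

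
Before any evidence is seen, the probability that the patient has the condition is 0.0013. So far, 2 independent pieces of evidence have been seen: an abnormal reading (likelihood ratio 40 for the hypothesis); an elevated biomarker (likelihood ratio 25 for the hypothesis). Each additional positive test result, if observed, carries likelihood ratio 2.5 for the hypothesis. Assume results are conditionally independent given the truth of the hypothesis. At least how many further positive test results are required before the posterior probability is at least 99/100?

5

Prior odds = 0.0013/0.9987 = 13/9987.
Combined Bayes factor of the evidence already in hand = 40 × 25 = 1000.
Odds after that evidence = (13/9987) × 1000 = 13000/9987.
Target odds = 0.99/0.01 = 99.
Need 2.5ⁿ ≥ 99 ÷ (13000/9987) = 988713/13000.
2.5⁴ = 39.0625 falls short of 988713/13000 but 2.5⁵ = 97.65625 reaches it, so n = 5.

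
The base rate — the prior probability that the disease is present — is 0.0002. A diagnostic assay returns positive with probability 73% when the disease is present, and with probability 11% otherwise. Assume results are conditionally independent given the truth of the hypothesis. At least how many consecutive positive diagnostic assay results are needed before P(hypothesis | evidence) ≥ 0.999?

Prior odds = 0.0002/0.9998 = 1/4999.
Likelihood ratio of a positive result = 0.73/0.11 = 73/11.
Target odds: 0.999 ÷ 0.001 = 999.
Require (73/11)ⁿ ≥ 999 ÷ (1/4999) = 4994001.
(73/11)⁸ ≈3.7622e+06 falls short of 4994001 but (73/11)⁹ ≈2.49673e+07 reaches it, so n = 9.

9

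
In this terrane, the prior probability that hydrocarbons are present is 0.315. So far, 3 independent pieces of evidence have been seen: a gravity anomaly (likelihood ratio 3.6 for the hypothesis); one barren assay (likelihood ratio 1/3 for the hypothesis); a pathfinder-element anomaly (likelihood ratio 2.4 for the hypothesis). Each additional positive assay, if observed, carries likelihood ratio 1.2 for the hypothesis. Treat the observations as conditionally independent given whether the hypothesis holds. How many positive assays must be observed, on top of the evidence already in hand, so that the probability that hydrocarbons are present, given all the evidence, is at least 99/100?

Prior odds = 0.315/0.685 = 63/137.
Combined Bayes factor of the evidence already in hand = 3.6 × (1/3) × 2.4 = 2.88.
Odds after that evidence = (63/137) × 2.88 = 4536/3425.
Target odds = 0.99/0.01 = 99.
Need 1.2ⁿ ≥ 99 ÷ (4536/3425) = 37675/504.
1.2²³ ≈66.2474 falls short of 37675/504 but 1.2²⁴ ≈79.4968 reaches it, so n = 24.

24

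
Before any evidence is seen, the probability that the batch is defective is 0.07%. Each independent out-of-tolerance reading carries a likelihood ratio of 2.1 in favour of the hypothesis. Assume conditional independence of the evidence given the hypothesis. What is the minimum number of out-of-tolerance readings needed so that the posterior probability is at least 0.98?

Prior odds = 0.0007/0.9993 = 7/9993.
Likelihood ratio per out-of-tolerance reading = 2.1.
Target posterior odds = 0.98/0.02 = 49.
Require 2.1ⁿ ≥ 49 ÷ (7/9993) = 69951.
2.1¹⁵ ≈68122.3 falls short of 69951 but 2.1¹⁶ ≈143057 reaches it, so n = 16.

16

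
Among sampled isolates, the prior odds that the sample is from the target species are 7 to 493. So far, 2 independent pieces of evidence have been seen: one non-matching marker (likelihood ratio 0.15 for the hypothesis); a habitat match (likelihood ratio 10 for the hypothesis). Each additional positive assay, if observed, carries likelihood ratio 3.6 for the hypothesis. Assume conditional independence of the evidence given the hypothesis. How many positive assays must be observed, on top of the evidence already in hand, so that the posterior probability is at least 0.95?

Prior odds = 7/493.
Combined Bayes factor of the evidence already in hand = 0.15 × 10 = 1.5.
Odds after that evidence = (7/493) × 1.5 = 21/986.
Target odds = 0.95/0.05 = 19.
Need 3.6ⁿ ≥ 19 ÷ (21/986) = 18734/21.
3.6⁵ = 604.66176 falls short of 18734/21 but 3.6⁶ = 34012224/15625 reaches it, so n = 6.

6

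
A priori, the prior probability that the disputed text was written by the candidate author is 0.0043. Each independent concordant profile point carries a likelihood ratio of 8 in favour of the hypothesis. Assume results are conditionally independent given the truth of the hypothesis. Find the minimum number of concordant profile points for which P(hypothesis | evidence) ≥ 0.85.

4

Prior odds: 0.0043 ÷ 0.9957 = 43/9957.
Likelihood ratio per concordant profile point = 8.
Target odds: 0.85 ÷ 0.15 = 17/3.
Need (43/9957) × 8ⁿ ≥ 17/3, i.e. 8ⁿ ≥ 56423/43.
8³ = 512 falls short of 56423/43 but 8⁴ = 4096 reaches it, so n = 4.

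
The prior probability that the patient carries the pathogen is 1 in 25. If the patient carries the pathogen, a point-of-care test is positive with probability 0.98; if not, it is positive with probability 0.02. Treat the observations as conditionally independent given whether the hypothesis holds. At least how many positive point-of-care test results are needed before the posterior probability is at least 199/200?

3

Prior odds: 0.04 ÷ 0.96 = 1/24.
Likelihood ratio of a positive = 0.98/0.02 = 49.
Target odds: 0.995 ÷ 0.005 = 199.
Require 49ⁿ ≥ 199 ÷ (1/24) = 4776.
49² = 2401 falls short of 4776 but 49³ = 117649 reaches it, so n = 3.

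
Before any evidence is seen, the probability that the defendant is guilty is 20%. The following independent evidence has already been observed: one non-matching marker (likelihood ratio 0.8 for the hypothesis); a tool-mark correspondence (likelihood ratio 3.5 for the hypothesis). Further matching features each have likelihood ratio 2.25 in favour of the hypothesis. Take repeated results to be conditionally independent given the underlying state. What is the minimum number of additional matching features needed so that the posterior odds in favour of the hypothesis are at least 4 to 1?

3

Prior odds = 0.2/0.8 = 0.25.
Combined Bayes factor of the evidence already in hand = 0.8 × 3.5 = 2.8.
Odds after that evidence = 0.25 × 2.8 = 0.7.
Target odds = 4.
Need 2.25ⁿ ≥ 4 ÷ 0.7 = 40/7.
2.25² = 5.0625 falls short of 40/7 but 2.25³ = 11.390625 reaches it, so n = 3.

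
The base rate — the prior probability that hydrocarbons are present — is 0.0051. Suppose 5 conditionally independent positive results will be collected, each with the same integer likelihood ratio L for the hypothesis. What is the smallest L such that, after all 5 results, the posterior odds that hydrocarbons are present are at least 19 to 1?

6

Prior odds = 0.0051/0.9949 = 51/9949.
Target odds = 19.
Need L⁵ ≥ 19 ÷ (51/9949) = 189031/51.
5⁵ = 3125 < 189031/51 ≤ 7776 = 6⁵, so L = 6.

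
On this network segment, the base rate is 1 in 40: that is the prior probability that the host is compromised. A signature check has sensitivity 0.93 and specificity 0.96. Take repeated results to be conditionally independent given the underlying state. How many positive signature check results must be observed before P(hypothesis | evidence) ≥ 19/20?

3

Prior odds: 0.025 ÷ 0.975 = 1/39.
False-positive rate = 1 − 0.96 = 0.04; likelihood ratio of a positive = 0.93/0.04 = 23.25.
Target posterior odds = 0.95/0.05 = 19.
Require 23.25ⁿ ≥ 19 ÷ (1/39) = 741.
23.25² = 540.5625 falls short of 741 but 23.25³ = 804357/64 reaches it, so n = 3.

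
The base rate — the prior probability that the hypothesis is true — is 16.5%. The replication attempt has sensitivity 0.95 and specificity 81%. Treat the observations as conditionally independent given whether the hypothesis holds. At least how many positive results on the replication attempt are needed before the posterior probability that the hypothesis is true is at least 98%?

Prior odds = 0.165/0.835 = 33/167.
False-positive rate = 1 − 0.81 = 0.19; likelihood ratio of a positive = 0.95/0.19 = 5.
Target posterior odds = 0.98/0.02 = 49.
Need (33/167) × 5ⁿ ≥ 49, i.e. 5ⁿ ≥ 8183/33.
5³ = 125 falls short of 8183/33 but 5⁴ = 625 reaches it, so n = 4.

4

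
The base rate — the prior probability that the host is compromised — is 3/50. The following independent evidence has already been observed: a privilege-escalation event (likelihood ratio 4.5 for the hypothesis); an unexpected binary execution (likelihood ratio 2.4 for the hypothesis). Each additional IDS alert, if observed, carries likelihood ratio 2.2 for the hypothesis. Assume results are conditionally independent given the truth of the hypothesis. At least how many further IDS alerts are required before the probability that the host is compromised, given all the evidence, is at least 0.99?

7

Prior odds = 0.06/0.94 = 3/47.
Combined Bayes factor of the evidence already in hand = 4.5 × 2.4 = 10.8.
Odds after that evidence = (3/47) × 10.8 = 162/235.
Target odds = 0.99/0.01 = 99.
Need 2.2ⁿ ≥ 99 ÷ (162/235) = 2585/18.
2.2⁶ = 1771561/15625 falls short of 2585/18 but 2.2⁷ = 19487171/78125 reaches it, so n = 7.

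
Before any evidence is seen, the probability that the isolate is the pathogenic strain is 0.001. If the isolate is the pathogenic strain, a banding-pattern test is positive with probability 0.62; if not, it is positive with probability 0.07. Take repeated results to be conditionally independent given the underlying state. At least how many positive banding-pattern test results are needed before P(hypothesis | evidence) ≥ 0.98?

5

Prior odds: 0.001 ÷ 0.999 = 1/999.
Likelihood ratio of a positive = 0.62/0.07 = 62/7.
Target posterior odds = 0.98/0.02 = 49.
Need (1/999) × (62/7)ⁿ ≥ 49, i.e. (62/7)ⁿ ≥ 48951.
(62/7)⁴ = 14776336/2401 falls short of 48951 but (62/7)⁵ = 916132832/16807 reaches it, so n = 5.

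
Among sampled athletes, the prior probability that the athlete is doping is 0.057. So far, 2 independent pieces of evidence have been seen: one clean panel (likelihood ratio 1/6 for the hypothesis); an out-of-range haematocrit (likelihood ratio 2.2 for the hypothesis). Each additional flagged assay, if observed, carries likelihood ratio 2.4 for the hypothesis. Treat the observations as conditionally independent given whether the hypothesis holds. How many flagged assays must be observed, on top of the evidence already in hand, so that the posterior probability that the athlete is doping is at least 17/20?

7

Prior odds = 0.057/0.943 = 57/943.
Combined Bayes factor of the evidence already in hand = (1/6) × 2.2 = 11/30.
Odds after that evidence = (57/943) × 11/30 = 209/9430.
Target odds = 0.85/0.15 = 17/3.
Need 2.4ⁿ ≥ 17/3 ÷ (209/9430) = 160310/627.
2.4⁶ = 2985984/15625 falls short of 160310/627 but 2.4⁷ = 35831808/78125 reaches it, so n = 7.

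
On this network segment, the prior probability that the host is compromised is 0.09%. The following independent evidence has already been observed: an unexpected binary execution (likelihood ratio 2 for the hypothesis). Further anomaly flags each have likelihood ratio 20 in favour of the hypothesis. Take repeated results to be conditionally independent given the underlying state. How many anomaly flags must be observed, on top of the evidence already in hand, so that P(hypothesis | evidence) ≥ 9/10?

3

Prior odds = 0.0009/0.9991 = 9/9991.
Bayes factor of the evidence already in hand = 2.
Odds after that evidence = (9/9991) × 2 = 18/9991.
Target odds = 0.9/0.1 = 9.
Need 20ⁿ ≥ 9 ÷ (18/9991) = 4995.5.
20² = 400 falls short of 4995.5 but 20³ = 8000 reaches it, so n = 3.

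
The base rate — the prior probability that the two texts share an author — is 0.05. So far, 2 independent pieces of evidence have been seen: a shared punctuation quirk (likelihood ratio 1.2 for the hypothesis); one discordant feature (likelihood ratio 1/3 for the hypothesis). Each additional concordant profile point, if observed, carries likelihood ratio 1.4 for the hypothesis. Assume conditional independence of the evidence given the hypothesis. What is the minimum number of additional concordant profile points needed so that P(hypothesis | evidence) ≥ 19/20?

Prior odds = 0.05/0.95 = 1/19.
Combined Bayes factor of the evidence already in hand = 1.2 × (1/3) = 0.4.
Odds after that evidence = (1/19) × 0.4 = 2/95.
Target odds = 0.95/0.05 = 19.
Need 1.4ⁿ ≥ 19 ÷ (2/95) = 902.5.
1.4²⁰ ≈836.683 falls short of 902.5 but 1.4²¹ ≈1171.36 reaches it, so n = 21.

21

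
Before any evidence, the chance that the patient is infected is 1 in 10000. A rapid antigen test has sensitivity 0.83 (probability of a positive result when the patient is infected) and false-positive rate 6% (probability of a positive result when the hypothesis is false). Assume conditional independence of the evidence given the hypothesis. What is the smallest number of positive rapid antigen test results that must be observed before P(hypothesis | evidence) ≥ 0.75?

Prior odds = 0.0001/0.9999 = 1/9999.
Likelihood ratio of a positive result = 0.83/0.06 = 83/6.
Target odds: 0.75 ÷ 0.25 = 3.
Need (1/9999) × (83/6)ⁿ ≥ 3, i.e. (83/6)ⁿ ≥ 29997.
(83/6)³ = 571787/216 falls short of 29997 but (83/6)⁴ = 47458321/1296 reaches it, so n = 4.

4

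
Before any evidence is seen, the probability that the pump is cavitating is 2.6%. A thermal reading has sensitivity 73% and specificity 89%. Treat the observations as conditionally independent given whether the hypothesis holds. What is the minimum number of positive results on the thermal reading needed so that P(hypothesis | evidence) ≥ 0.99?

Prior odds: 0.026 ÷ 0.974 = 13/487.
False-positive rate = 1 − 0.89 = 0.11; likelihood ratio of a positive = 0.73/0.11 = 73/11.
Target odds: 0.99 ÷ 0.01 = 99.
Require (73/11)ⁿ ≥ 99 ÷ (13/487) = 48213/13.
(73/11)⁴ = 28398241/14641 falls short of 48213/13 but (73/11)⁵ ≈12872.1 reaches it, so n = 5.

5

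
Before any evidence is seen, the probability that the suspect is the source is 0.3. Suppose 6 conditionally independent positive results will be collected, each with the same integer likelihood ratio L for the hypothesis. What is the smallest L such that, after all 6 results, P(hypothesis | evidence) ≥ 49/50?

Prior odds = 0.3/0.7 = 3/7.
Target odds = 0.98/0.02 = 49.
Need L⁶ ≥ 49 ÷ (3/7) = 343/3.
2⁶ = 64 < 343/3 ≤ 729 = 3⁶, so L = 3.

3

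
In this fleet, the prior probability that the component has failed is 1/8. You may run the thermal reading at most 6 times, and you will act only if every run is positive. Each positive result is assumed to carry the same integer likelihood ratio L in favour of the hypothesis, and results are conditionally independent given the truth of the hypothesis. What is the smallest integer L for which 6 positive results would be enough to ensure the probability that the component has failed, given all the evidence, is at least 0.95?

Prior odds = 0.125/0.875 = 1/7.
Target odds = 0.95/0.05 = 19.
Need L⁶ ≥ 19 ÷ (1/7) = 133.
2⁶ = 64 < 133 ≤ 729 = 3⁶, so L = 3.

3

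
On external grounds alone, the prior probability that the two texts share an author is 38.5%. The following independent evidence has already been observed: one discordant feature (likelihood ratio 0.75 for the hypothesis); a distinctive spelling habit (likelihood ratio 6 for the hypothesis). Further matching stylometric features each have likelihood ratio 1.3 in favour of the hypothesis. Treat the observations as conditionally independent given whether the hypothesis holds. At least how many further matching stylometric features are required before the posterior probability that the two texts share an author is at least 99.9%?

23

Prior odds = 0.385/0.615 = 77/123.
Combined Bayes factor of the evidence already in hand = 0.75 × 6 = 4.5.
Odds after that evidence = (77/123) × 4.5 = 231/82.
Target odds = 0.999/0.001 = 999.
Need 1.3ⁿ ≥ 999 ÷ (231/82) = 27306/77.
1.3²² ≈321.184 falls short of 27306/77 but 1.3²³ ≈417.539 reaches it, so n = 23.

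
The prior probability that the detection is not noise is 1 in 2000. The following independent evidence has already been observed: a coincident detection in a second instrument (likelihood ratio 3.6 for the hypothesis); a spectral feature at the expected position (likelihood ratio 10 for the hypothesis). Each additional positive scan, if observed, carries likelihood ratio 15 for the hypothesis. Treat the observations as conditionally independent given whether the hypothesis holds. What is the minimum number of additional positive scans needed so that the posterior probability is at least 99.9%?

5

Prior odds = 0.0005/0.9995 = 1/1999.
Combined Bayes factor of the evidence already in hand = 3.6 × 10 = 36.
Odds after that evidence = (1/1999) × 36 = 36/1999.
Target odds = 0.999/0.001 = 999.
Need 15ⁿ ≥ 999 ÷ (36/1999) = 55472.25.
15⁴ = 50625 falls short of 55472.25 but 15⁵ = 759375 reaches it, so n = 5.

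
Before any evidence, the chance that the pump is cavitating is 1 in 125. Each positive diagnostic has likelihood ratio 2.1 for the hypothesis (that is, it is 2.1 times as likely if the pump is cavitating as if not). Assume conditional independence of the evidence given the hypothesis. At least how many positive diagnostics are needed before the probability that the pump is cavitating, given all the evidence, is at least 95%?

11

Prior odds: 0.008 ÷ 0.992 = 1/124.
Likelihood ratio per positive diagnostic = 2.1.
Target posterior odds = 0.95/0.05 = 19.
Require 2.1ⁿ ≥ 19 ÷ (1/124) = 2356.
2.1¹⁰ ≈1667.99 falls short of 2356 but 2.1¹¹ ≈3502.78 reaches it, so n = 11.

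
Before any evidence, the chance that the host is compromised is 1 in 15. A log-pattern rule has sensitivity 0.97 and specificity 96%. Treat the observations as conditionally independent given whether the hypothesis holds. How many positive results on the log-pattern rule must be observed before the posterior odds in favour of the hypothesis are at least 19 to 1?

Prior odds = (1/15)/(14/15) = 1/14.
False-positive rate = 1 − 0.96 = 0.04; likelihood ratio of a positive = 0.97/0.04 = 24.25.
Target odds = 19.
Need (1/14) × 24.25ⁿ ≥ 19, i.e. 24.25ⁿ ≥ 266.
24.25¹ = 24.25 falls short of 266 but 24.25² = 588.0625 reaches it, so n = 2.

2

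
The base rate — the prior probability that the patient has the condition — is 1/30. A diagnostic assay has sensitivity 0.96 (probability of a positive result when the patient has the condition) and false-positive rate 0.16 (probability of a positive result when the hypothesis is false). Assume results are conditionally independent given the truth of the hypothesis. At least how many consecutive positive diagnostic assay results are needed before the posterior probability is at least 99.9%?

Prior odds: (1/30) ÷ (29/30) = 1/29.
Likelihood ratio of a positive result = 0.96/0.16 = 6.
Target odds: 0.999 ÷ 0.001 = 999.
Need (1/29) × 6ⁿ ≥ 999, i.e. 6ⁿ ≥ 28971.
6⁵ = 7776 falls short of 28971 but 6⁶ = 46656 reaches it, so n = 6.

6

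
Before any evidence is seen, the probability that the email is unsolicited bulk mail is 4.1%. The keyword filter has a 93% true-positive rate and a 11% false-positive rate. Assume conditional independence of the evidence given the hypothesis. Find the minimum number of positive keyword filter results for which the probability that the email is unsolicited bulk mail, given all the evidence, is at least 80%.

3

Prior odds = 0.041/0.959 = 41/959.
Likelihood ratio of a positive result = 0.93/0.11 = 93/11.
Target posterior odds = 0.8/0.2 = 4.
Require (93/11)ⁿ ≥ 4 ÷ (41/959) = 3836/41.
(93/11)² = 8649/121 falls short of 3836/41 but (93/11)³ = 804357/1331 reaches it, so n = 3.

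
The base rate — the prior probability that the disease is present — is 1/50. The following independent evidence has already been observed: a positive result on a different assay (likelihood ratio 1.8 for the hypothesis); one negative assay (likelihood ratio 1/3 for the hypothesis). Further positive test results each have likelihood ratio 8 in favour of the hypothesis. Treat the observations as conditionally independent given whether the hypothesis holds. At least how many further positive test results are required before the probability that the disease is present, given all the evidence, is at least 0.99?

5

Prior odds = 0.02/0.98 = 1/49.
Combined Bayes factor of the evidence already in hand = 1.8 × (1/3) = 0.6.
Odds after that evidence = (1/49) × 0.6 = 3/245.
Target odds = 0.99/0.01 = 99.
Need 8ⁿ ≥ 99 ÷ (3/245) = 8085.
8⁴ = 4096 falls short of 8085 but 8⁵ = 32768 reaches it, so n = 5.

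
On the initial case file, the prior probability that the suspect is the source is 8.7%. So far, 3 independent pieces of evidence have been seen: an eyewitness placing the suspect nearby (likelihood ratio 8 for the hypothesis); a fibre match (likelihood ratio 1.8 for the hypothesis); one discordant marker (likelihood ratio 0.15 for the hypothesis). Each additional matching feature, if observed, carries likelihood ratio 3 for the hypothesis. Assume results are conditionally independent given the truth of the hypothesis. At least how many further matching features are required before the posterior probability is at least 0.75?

Prior odds = 0.087/0.913 = 87/913.
Combined Bayes factor of the evidence already in hand = 8 × 1.8 × 0.15 = 2.16.
Odds after that evidence = (87/913) × 2.16 = 4698/22825.
Target odds = 0.75/0.25 = 3.
Need 3ⁿ ≥ 3 ÷ (4698/22825) = 22825/1566.
3² = 9 falls short of 22825/1566 but 3³ = 27 reaches it, so n = 3.

3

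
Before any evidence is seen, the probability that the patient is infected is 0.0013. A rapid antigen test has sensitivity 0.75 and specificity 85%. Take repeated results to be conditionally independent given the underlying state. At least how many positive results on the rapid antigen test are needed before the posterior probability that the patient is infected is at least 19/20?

6

Prior odds = 0.0013/0.9987 = 13/9987.
False-positive rate = 1 − 0.85 = 0.15; likelihood ratio of a positive = 0.75/0.15 = 5.
Target posterior odds = 0.95/0.05 = 19.
Need (13/9987) × 5ⁿ ≥ 19, i.e. 5ⁿ ≥ 189753/13.
5⁵ = 3125 falls short of 189753/13 but 5⁶ = 15625 reaches it, so n = 6.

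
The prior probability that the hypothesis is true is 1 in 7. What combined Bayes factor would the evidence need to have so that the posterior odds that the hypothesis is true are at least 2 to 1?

Prior odds = (1/7)/(6/7) = 1/6.
Target odds = 2.
Required Bayes factor = 2 ÷ (1/6) = 12.

12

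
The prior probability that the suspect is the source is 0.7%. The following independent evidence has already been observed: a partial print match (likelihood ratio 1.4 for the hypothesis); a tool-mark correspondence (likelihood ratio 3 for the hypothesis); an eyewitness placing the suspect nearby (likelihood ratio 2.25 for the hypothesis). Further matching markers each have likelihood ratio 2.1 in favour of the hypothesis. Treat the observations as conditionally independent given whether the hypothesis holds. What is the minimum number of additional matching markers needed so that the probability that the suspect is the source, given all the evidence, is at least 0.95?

Prior odds = 0.007/0.993 = 7/993.
Combined Bayes factor of the evidence already in hand = 1.4 × 3 × 2.25 = 9.45.
Odds after that evidence = (7/993) × 9.45 = 441/6620.
Target odds = 0.95/0.05 = 19.
Need 2.1ⁿ ≥ 19 ÷ (441/6620) = 125780/441.
2.1⁷ ≈180.109 falls short of 125780/441 but 2.1⁸ ≈378.229 reaches it, so n = 8.

8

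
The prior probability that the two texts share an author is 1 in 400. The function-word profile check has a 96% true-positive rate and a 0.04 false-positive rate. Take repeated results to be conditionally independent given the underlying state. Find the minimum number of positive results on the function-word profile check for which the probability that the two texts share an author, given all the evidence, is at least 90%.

Prior odds: 0.0025 ÷ 0.9975 = 1/399.
Likelihood ratio of a positive result = 0.96/0.04 = 24.
Target posterior odds = 0.9/0.1 = 9.
Require 24ⁿ ≥ 9 ÷ (1/399) = 3591.
24² = 576 falls short of 3591 but 24³ = 13824 reaches it, so n = 3.

3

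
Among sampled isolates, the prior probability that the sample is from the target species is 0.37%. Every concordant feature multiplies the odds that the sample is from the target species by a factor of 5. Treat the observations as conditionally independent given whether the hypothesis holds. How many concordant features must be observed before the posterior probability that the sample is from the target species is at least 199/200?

7

Prior odds = 0.0037/0.9963 = 37/9963.
Likelihood ratio per concordant feature = 5.
Target odds: 0.995 ÷ 0.005 = 199.
Need (37/9963) × 5ⁿ ≥ 199, i.e. 5ⁿ ≥ 1982637/37.
5⁶ = 15625 falls short of 1982637/37 but 5⁷ = 78125 reaches it, so n = 7.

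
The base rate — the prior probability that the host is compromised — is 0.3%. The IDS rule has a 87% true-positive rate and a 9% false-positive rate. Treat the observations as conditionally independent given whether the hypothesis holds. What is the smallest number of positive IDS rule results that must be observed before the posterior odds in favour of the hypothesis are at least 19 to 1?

4

Prior odds = 0.003/0.997 = 3/997.
Likelihood ratio of a positive result = 0.87/0.09 = 29/3.
Target odds = 19.
Need (3/997) × (29/3)ⁿ ≥ 19, i.e. (29/3)ⁿ ≥ 18943/3.
(29/3)³ = 24389/27 falls short of 18943/3 but (29/3)⁴ = 707281/81 reaches it, so n = 4.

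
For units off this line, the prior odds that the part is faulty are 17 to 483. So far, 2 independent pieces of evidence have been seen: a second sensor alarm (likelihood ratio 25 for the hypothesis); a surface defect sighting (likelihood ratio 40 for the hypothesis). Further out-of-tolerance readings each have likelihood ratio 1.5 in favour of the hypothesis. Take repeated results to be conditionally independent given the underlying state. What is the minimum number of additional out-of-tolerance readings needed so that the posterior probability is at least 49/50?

1

Prior odds = 17/483.
Combined Bayes factor of the evidence already in hand = 25 × 40 = 1000.
Odds after that evidence = (17/483) × 1000 = 17000/483.
Target odds = 0.98/0.02 = 49.
Need 1.5ⁿ ≥ 49 ÷ (17000/483) = 23667/17000.
1.5¹ = 1.5, which meets the required 23667/17000; so n = 1.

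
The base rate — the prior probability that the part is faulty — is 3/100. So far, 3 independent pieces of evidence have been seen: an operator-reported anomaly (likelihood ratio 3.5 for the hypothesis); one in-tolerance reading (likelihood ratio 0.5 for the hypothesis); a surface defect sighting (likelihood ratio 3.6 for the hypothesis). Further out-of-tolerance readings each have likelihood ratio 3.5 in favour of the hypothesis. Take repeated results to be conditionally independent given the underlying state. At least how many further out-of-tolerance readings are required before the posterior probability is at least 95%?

Prior odds = 0.03/0.97 = 3/97.
Combined Bayes factor of the evidence already in hand = 3.5 × 0.5 × 3.6 = 6.3.
Odds after that evidence = (3/97) × 6.3 = 189/970.
Target odds = 0.95/0.05 = 19.
Need 3.5ⁿ ≥ 19 ÷ (189/970) = 18430/189.
3.5³ = 42.875 falls short of 18430/189 but 3.5⁴ = 150.0625 reaches it, so n = 4.

4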